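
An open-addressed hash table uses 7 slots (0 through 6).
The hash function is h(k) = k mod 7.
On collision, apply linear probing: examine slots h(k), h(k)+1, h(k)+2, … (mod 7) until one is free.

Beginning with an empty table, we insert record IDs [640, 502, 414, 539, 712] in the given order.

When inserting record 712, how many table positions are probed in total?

2

640: h=3 → slot 3
502: h=5 → slot 5
414: h=1 → slot 1
539: h=0 → slot 0
712: h=5, probe 5,6 → slot 6
Table: [539, 414, -, 640, -, 502, 712]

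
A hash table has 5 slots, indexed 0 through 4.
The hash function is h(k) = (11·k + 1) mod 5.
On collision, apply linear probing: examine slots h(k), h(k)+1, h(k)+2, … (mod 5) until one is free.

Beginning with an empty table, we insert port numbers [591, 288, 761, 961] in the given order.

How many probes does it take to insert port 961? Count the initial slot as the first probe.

4

591: h=2 → slot 2
288: h=4 → slot 4
761: h=2, probe 2,3 → slot 3
961: h=2, probe 2,3,4,0 → slot 0
Table: [961, ., 591, 761, 288]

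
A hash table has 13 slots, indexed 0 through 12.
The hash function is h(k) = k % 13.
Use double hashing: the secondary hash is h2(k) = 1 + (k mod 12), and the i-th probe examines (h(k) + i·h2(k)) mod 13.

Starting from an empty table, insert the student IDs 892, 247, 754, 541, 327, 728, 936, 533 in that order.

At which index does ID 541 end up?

10

892: h=8 -> slot 8
247: h=0 -> slot 0
754: h=0, h2=11, probe 0,11 -> slot 11
541: h=8, h2=2, probe 8,10 -> slot 10
327: h=2 -> slot 2
728: h=0, h2=9, probe 0,9 -> slot 9
936: h=0, h2=1, probe 0,1 -> slot 1
533: h=0, h2=6, probe 0,6 -> slot 6
Table: [247, 936, 327, —, —, —, 533, —, 892, 728, 541, 754, —]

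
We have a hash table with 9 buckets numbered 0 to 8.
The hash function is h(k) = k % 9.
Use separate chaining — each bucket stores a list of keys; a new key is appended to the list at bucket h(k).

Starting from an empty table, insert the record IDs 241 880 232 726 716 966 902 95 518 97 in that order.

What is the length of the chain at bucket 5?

Insert 241: h=7, bucket 7 empty → new chain.
Insert 880: h=7, bucket 7 nonempty → append to chain.
Insert 232: h=7, bucket 7 nonempty → append to chain.
Insert 726: h=6, bucket 6 empty → new chain.
Insert 716: h=5, bucket 5 empty → new chain.
Insert 966: h=3, bucket 3 empty → new chain.
Insert 902: h=2, bucket 2 empty → new chain.
Insert 95: h=5, bucket 5 nonempty → append to chain.
Insert 518: h=5, bucket 5 nonempty → append to chain.
Insert 97: h=7, bucket 7 nonempty → append to chain.
Final buckets:
0: ∅
1: ∅
2: 902
3: 966
4: ∅
5: 716 -> 95 -> 518
6: 726
7: 241 -> 880 -> 232 -> 97
8: ∅

3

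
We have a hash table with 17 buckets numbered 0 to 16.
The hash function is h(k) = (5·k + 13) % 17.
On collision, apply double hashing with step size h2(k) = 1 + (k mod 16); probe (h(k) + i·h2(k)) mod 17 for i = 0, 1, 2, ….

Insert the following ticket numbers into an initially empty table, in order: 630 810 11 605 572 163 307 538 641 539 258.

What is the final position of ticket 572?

Insert 630: h=1, slot 1 empty → index 1.
Insert 810: h=0, slot 0 empty → index 0.
Insert 11: h=0, h2=12, slot 0 occupied → index 12.
Insert 605: h=12, h2=14, slot 12 occupied → index 9.
Insert 572: h=0, h2=13, slot 0 occupied → index 13.
Insert 163: h=12, h2=4, slot 12 occupied → index 16.
Insert 307: h=1, h2=4, slot 1 occupied → index 5.
Insert 538: h=0, h2=11, slot 0 occupied → index 11.
Insert 641: h=5, h2=2, slot 5 occupied → index 7.
Insert 539: h=5, h2=12, slots 5,0,12,7 occupied → index 2.
Insert 258: h=11, h2=3, slot 11 occupied → index 14.
Table: [810, 630, 539, _, _, 307, _, 641, _, 605, _, 538, 11, 572, 258, _, 163]

13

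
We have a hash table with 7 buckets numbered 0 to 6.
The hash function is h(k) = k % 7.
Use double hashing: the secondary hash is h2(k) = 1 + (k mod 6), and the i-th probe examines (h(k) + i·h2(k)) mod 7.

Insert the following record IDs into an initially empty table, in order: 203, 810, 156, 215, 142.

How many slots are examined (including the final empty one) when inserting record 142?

203 hashes to 0; slot 0 is free => place at 0.
810 hashes to 5; slot 5 is free => place at 5.
156 hashes to 2; slot 2 is free => place at 2.
215 hashes to 5, h2=6; 5 taken => place at 4.
142 hashes to 2, h2=5; 2,0,5 taken => place at 3.
Table: [203, ., 156, 142, 215, 810, .]

4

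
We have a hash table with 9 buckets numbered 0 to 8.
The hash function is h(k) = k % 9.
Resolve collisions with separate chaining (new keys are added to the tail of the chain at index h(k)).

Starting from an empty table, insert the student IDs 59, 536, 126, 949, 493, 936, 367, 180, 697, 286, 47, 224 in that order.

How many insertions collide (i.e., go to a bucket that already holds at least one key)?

Insert 59: h=5, bucket 5 empty -> new chain.
Insert 536: h=5, bucket 5 nonempty -> append to chain.
Insert 126: h=0, bucket 0 empty -> new chain.
Insert 949: h=4, bucket 4 empty -> new chain.
Insert 493: h=7, bucket 7 empty -> new chain.
Insert 936: h=0, bucket 0 nonempty -> append to chain.
Insert 367: h=7, bucket 7 nonempty -> append to chain.
Insert 180: h=0, bucket 0 nonempty -> append to chain.
Insert 697: h=4, bucket 4 nonempty -> append to chain.
Insert 286: h=7, bucket 7 nonempty -> append to chain.
Insert 47: h=2, bucket 2 empty -> new chain.
Insert 224: h=8, bucket 8 empty -> new chain.
Final buckets:
0: 126 -> 936 -> 180
1: .
2: 47
3: .
4: 949 -> 697
5: 59 -> 536
6: .
7: 493 -> 367 -> 286
8: 224

6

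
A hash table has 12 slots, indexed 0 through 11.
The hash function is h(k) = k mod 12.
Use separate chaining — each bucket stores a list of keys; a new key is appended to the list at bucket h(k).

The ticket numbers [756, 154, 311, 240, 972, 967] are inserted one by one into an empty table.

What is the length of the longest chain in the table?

Insert 756: h=0, bucket 0 empty -> new chain.
Insert 154: h=10, bucket 10 empty -> new chain.
Insert 311: h=11, bucket 11 empty -> new chain.
Insert 240: h=0, bucket 0 nonempty -> append to chain.
Insert 972: h=0, bucket 0 nonempty -> append to chain.
Insert 967: h=7, bucket 7 empty -> new chain.
Final buckets:
0: 756 -> 240 -> 972
1: —
2: —
3: —
4: —
5: —
6: —
7: 967
8: —
9: —
10: 154
11: 311

3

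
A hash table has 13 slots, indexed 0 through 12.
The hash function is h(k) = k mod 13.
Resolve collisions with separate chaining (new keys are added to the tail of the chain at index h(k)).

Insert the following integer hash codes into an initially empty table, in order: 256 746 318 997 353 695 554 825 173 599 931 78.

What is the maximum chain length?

3

256 → bucket 9
746 → bucket 5
318 → bucket 6
997 → bucket 9 (collision)
353 → bucket 2
695 → bucket 6 (collision)
554 → bucket 8
825 → bucket 6 (collision)
173 → bucket 4
599 → bucket 1
931 → bucket 8 (collision)
78 → bucket 0
Final buckets:
0: 78
1: 599
2: 353
3: _
4: 173
5: 746
6: 318 -> 695 -> 825
7: _
8: 554 -> 931
9: 256 -> 997
10: _
11: _
12: _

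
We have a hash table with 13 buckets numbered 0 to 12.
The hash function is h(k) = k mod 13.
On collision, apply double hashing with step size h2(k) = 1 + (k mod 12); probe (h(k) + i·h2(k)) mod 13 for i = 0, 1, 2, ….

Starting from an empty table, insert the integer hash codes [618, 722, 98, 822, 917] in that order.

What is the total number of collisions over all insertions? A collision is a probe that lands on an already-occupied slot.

618: h=7 -> slot 7
722: h=7, h2=3, probe 7,10 -> slot 10
98: h=7, h2=3, probe 7,10,0 -> slot 0
822: h=3 -> slot 3
917: h=7, h2=6, probe 7,0,6 -> slot 6
Table: [98, -, -, 822, -, -, 917, 618, -, -, 722, -, -]

5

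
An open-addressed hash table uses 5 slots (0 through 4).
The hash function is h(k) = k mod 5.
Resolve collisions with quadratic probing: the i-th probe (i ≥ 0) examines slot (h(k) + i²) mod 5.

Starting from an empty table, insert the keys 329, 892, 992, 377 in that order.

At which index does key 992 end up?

3

Insert 329: h=4, slot 4 empty → index 4.
Insert 892: h=2, slot 2 empty → index 2.
Insert 992: h=2, slot 2 occupied → index 3.
Insert 377: h=2, slots 2,3 occupied → index 1.
Table: [-, 377, 892, 992, 329]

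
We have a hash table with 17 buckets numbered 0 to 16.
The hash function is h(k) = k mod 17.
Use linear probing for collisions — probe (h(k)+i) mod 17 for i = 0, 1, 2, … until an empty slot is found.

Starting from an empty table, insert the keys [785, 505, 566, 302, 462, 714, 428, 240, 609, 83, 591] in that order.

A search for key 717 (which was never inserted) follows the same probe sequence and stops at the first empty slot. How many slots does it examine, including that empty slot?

785 hashes to 3; slot 3 is free => place at 3.
505 hashes to 12; slot 12 is free => place at 12.
566 hashes to 5; slot 5 is free => place at 5.
302 hashes to 13; slot 13 is free => place at 13.
462 hashes to 3; 3 taken => place at 4.
714 hashes to 0; slot 0 is free => place at 0.
428 hashes to 3; 3,4,5 taken => place at 6.
240 hashes to 2; slot 2 is free => place at 2.
609 hashes to 14; slot 14 is free => place at 14.
83 hashes to 15; slot 15 is free => place at 15.
591 hashes to 13; 13,14,15 taken => place at 16.
Table: [714, -, 240, 785, 462, 566, 428, -, -, -, -, -, 505, 302, 609, 83, 591]
Lookup 717: h=3, probe 3,4,5,6,7 → slot 7 empty, not found.

5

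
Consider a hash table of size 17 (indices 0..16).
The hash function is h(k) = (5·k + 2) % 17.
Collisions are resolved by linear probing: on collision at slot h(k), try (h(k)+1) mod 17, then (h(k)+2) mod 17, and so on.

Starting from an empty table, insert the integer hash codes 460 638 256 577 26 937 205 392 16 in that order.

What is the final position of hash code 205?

9

Insert 460: h=7, slot 7 empty → index 7.
Insert 638: h=13, slot 13 empty → index 13.
Insert 256: h=7, slot 7 occupied → index 8.
Insert 577: h=14, slot 14 empty → index 14.
Insert 26: h=13, slots 13,14 occupied → index 15.
Insert 937: h=12, slot 12 empty → index 12.
Insert 205: h=7, slots 7,8 occupied → index 9.
Insert 392: h=7, slots 7,8,9 occupied → index 10.
Insert 16: h=14, slots 14,15 occupied → index 16.
Table: [—, —, —, —, —, —, —, 460, 256, 205, 392, —, 937, 638, 577, 26, 16]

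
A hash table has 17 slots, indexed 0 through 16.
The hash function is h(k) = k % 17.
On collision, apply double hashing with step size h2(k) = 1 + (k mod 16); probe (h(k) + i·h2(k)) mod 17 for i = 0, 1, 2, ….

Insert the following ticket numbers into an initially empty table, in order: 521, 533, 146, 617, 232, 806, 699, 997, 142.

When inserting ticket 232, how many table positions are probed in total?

2

521: h=11 => slot 11
533: h=6 => slot 6
146: h=10 => slot 10
617: h=5 => slot 5
232: h=11, h2=9, probe 11,3 => slot 3
806: h=7 => slot 7
699: h=2 => slot 2
997: h=11, h2=6, probe 11,0 => slot 0
142: h=6, h2=15, probe 6,4 => slot 4
Table: [997, ., 699, 232, 142, 617, 533, 806, ., ., 146, 521, ., ., ., ., .]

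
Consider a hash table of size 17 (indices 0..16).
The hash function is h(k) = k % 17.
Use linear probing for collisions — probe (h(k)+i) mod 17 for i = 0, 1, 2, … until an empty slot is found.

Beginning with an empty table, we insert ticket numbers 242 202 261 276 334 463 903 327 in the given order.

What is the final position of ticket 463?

7

242: h=4 → slot 4
202: h=15 → slot 15
261: h=6 → slot 6
276: h=4, probe 4,5 → slot 5
334: h=11 → slot 11
463: h=4, probe 4,5,6,7 → slot 7
903: h=2 → slot 2
327: h=4, probe 4,5,6,7,8 → slot 8
Table: [_, _, 903, _, 242, 276, 261, 463, 327, _, _, 334, _, _, _, 202, _]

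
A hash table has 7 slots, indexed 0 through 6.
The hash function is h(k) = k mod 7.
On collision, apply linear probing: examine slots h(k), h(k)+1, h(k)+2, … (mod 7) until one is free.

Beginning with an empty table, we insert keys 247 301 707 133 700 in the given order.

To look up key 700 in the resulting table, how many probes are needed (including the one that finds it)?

5

Insert 247: h=2, slot 2 empty => index 2.
Insert 301: h=0, slot 0 empty => index 0.
Insert 707: h=0, slot 0 occupied => index 1.
Insert 133: h=0, slots 0,1,2 occupied => index 3.
Insert 700: h=0, slots 0,1,2,3 occupied => index 4.
Table: [301, 707, 247, 133, 700, ., .]
Lookup 700: h=0, probe 0,1,2,3,4 → found at 4.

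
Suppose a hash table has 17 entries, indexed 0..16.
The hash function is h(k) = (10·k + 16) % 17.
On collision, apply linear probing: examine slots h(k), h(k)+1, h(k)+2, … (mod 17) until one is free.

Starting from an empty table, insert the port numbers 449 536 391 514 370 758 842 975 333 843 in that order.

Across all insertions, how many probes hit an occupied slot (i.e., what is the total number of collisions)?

449: h=1 => slot 1
536: h=4 => slot 4
391: h=16 => slot 16
514: h=5 => slot 5
370: h=10 => slot 10
758: h=14 => slot 14
842: h=4, probe 4,5,6 => slot 6
975: h=8 => slot 8
333: h=14, probe 14,15 => slot 15
843: h=14, probe 14,15,16,0 => slot 0
Table: [843, 449, —, —, 536, 514, 842, —, 975, —, 370, —, —, —, 758, 333, 391]

6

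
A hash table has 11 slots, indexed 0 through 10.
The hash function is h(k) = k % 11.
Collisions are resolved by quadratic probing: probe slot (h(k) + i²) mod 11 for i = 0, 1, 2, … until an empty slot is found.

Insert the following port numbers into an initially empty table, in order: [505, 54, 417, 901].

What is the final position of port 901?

8

505: h=10 => slot 10
54: h=10, probe 10,0 => slot 0
417: h=10, probe 10,0,3 => slot 3
901: h=10, probe 10,0,3,8 => slot 8
Table: [54, _, _, 417, _, _, _, _, 901, _, 505]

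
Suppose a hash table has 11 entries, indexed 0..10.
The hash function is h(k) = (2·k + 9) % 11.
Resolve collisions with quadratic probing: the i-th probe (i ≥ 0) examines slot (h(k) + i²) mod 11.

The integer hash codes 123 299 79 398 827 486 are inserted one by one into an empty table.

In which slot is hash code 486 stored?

5

123: h=2 → slot 2
299: h=2, probe 2,3 → slot 3
79: h=2, probe 2,3,6 → slot 6
398: h=2, probe 2,3,6,0 → slot 0
827: h=2, probe 2,3,6,0,7 → slot 7
486: h=2, probe 2,3,6,0,7,5 → slot 5
Table: [398, _, 123, 299, _, 486, 79, 827, _, _, _]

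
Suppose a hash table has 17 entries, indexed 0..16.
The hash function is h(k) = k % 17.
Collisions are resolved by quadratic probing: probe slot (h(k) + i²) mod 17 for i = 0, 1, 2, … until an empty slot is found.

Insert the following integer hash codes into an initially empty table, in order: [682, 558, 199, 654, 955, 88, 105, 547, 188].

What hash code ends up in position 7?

105

682: h=2 → slot 2
558: h=14 → slot 14
199: h=12 → slot 12
654: h=8 → slot 8
955: h=3 → slot 3
88: h=3, probe 3,4 → slot 4
105: h=3, probe 3,4,7 → slot 7
547: h=3, probe 3,4,7,12,2,11 → slot 11
188: h=1 → slot 1
Table: [∅, 188, 682, 955, 88, ∅, ∅, 105, 654, ∅, ∅, 547, 199, ∅, 558, ∅, ∅]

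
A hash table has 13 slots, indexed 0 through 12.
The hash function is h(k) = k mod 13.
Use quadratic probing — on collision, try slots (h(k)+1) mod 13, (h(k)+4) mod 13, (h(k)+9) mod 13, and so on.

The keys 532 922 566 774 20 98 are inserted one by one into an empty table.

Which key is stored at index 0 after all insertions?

532: h=12 -> slot 12
922: h=12, probe 12,0 -> slot 0
566: h=7 -> slot 7
774: h=7, probe 7,8 -> slot 8
20: h=7, probe 7,8,11 -> slot 11
98: h=7, probe 7,8,11,3 -> slot 3
Table: [922, -, -, 98, -, -, -, 566, 774, -, -, 20, 532]

922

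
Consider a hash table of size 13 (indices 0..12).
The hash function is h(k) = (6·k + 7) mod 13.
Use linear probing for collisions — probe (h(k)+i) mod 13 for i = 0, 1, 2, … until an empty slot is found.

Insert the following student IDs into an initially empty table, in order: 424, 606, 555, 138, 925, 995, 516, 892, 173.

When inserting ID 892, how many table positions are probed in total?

424 hashes to 3; slot 3 is free → place at 3.
606 hashes to 3; 3 taken → place at 4.
555 hashes to 9; slot 9 is free → place at 9.
138 hashes to 3; 3,4 taken → place at 5.
925 hashes to 6; slot 6 is free → place at 6.
995 hashes to 10; slot 10 is free → place at 10.
516 hashes to 9; 9,10 taken → place at 11.
892 hashes to 3; 3,4,5,6 taken → place at 7.
173 hashes to 5; 5,6,7 taken → place at 8.
Table: [—, —, —, 424, 606, 138, 925, 892, 173, 555, 995, 516, —]

5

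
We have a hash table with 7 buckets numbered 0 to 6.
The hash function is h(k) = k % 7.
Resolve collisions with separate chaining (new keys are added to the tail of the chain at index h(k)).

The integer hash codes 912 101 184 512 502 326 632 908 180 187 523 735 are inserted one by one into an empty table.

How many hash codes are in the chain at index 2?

Insert 912: h=2, bucket 2 empty → new chain.
Insert 101: h=3, bucket 3 empty → new chain.
Insert 184: h=2, bucket 2 nonempty → append to chain.
Insert 512: h=1, bucket 1 empty → new chain.
Insert 502: h=5, bucket 5 empty → new chain.
Insert 326: h=4, bucket 4 empty → new chain.
Insert 632: h=2, bucket 2 nonempty → append to chain.
Insert 908: h=5, bucket 5 nonempty → append to chain.
Insert 180: h=5, bucket 5 nonempty → append to chain.
Insert 187: h=5, bucket 5 nonempty → append to chain.
Insert 523: h=5, bucket 5 nonempty → append to chain.
Insert 735: h=0, bucket 0 empty → new chain.
Final buckets:
0: 735
1: 512
2: 912 -> 184 -> 632
3: 101
4: 326
5: 502 -> 908 -> 180 -> 187 -> 523
6: -

3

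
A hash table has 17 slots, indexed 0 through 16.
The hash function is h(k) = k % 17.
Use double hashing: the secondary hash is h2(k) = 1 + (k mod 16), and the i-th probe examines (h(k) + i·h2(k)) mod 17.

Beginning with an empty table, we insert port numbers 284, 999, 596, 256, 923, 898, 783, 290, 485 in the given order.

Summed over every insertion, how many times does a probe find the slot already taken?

Insert 284: h=12, slot 12 empty => index 12.
Insert 999: h=13, slot 13 empty => index 13.
Insert 596: h=1, slot 1 empty => index 1.
Insert 256: h=1, h2=1, slot 1 occupied => index 2.
Insert 923: h=5, slot 5 empty => index 5.
Insert 898: h=14, slot 14 empty => index 14.
Insert 783: h=1, h2=16, slot 1 occupied => index 0.
Insert 290: h=1, h2=3, slot 1 occupied => index 4.
Insert 485: h=9, slot 9 empty => index 9.
Table: [783, 596, 256, _, 290, 923, _, _, _, 485, _, _, 284, 999, 898, _, _]

3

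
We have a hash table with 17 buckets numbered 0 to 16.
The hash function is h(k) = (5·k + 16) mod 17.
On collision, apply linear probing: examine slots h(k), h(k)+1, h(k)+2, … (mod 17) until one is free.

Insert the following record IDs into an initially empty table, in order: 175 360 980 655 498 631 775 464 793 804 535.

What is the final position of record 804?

175 hashes to 7; slot 7 is free -> place at 7.
360 hashes to 14; slot 14 is free -> place at 14.
980 hashes to 3; slot 3 is free -> place at 3.
655 hashes to 10; slot 10 is free -> place at 10.
498 hashes to 7; 7 taken -> place at 8.
631 hashes to 9; slot 9 is free -> place at 9.
775 hashes to 15; slot 15 is free -> place at 15.
464 hashes to 7; 7,8,9,10 taken -> place at 11.
793 hashes to 3; 3 taken -> place at 4.
804 hashes to 7; 7,8,9,10,11 taken -> place at 12.
535 hashes to 5; slot 5 is free -> place at 5.
Table: [-, -, -, 980, 793, 535, -, 175, 498, 631, 655, 464, 804, -, 360, 775, -]

12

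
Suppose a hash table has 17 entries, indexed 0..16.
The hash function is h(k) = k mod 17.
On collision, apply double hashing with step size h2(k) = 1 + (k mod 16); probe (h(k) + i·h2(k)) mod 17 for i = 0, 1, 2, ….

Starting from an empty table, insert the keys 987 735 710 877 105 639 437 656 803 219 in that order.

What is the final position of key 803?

8

987 hashes to 1; slot 1 is free => place at 1.
735 hashes to 4; slot 4 is free => place at 4.
710 hashes to 13; slot 13 is free => place at 13.
877 hashes to 10; slot 10 is free => place at 10.
105 hashes to 3; slot 3 is free => place at 3.
639 hashes to 10, h2=16; 10 taken => place at 9.
437 hashes to 12; slot 12 is free => place at 12.
656 hashes to 10, h2=1; 10 taken => place at 11.
803 hashes to 4, h2=4; 4 taken => place at 8.
219 hashes to 15; slot 15 is free => place at 15.
Table: [—, 987, —, 105, 735, —, —, —, 803, 639, 877, 656, 437, 710, —, 219, —]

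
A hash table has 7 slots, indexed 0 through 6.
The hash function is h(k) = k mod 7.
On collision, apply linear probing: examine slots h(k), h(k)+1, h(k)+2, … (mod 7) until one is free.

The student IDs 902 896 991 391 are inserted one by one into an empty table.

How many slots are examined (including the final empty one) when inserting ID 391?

3

Insert 902: h=6, slot 6 empty => index 6.
Insert 896: h=0, slot 0 empty => index 0.
Insert 991: h=4, slot 4 empty => index 4.
Insert 391: h=6, slots 6,0 occupied => index 1.
Table: [896, 391, _, _, 991, _, 902]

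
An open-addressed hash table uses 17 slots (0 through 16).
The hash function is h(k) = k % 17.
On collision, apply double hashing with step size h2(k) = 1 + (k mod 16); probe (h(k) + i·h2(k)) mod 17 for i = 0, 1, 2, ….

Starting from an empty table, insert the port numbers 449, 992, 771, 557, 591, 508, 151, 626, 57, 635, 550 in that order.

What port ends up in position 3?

449: h=7 => slot 7
992: h=6 => slot 6
771: h=6, h2=4, probe 6,10 => slot 10
557: h=13 => slot 13
591: h=13, h2=16, probe 13,12 => slot 12
508: h=15 => slot 15
151: h=15, h2=8, probe 15,6,14 => slot 14
626: h=14, h2=3, probe 14,0 => slot 0
57: h=6, h2=10, probe 6,16 => slot 16
635: h=6, h2=12, probe 6,1 => slot 1
550: h=6, h2=7, probe 6,13,3 => slot 3
Table: [626, 635, ∅, 550, ∅, ∅, 992, 449, ∅, ∅, 771, ∅, 591, 557, 151, 508, 57]

550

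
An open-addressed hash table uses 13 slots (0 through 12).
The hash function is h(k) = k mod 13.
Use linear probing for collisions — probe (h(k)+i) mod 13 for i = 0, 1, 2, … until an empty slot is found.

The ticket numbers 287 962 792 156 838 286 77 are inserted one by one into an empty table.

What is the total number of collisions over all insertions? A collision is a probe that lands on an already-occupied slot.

Insert 287: h=1, slot 1 empty => index 1.
Insert 962: h=0, slot 0 empty => index 0.
Insert 792: h=12, slot 12 empty => index 12.
Insert 156: h=0, slots 0,1 occupied => index 2.
Insert 838: h=6, slot 6 empty => index 6.
Insert 286: h=0, slots 0,1,2 occupied => index 3.
Insert 77: h=12, slots 12,0,1,2,3 occupied => index 4.
Table: [962, 287, 156, 286, 77, —, 838, —, —, —, —, —, 792]

10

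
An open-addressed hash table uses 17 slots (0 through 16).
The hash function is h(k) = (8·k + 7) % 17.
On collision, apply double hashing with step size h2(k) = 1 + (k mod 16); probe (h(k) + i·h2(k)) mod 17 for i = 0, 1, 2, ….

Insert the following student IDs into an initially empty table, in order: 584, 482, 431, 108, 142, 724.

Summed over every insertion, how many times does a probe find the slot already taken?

584 hashes to 4; slot 4 is free → place at 4.
482 hashes to 4, h2=3; 4 taken → place at 7.
431 hashes to 4, h2=16; 4 taken → place at 3.
108 hashes to 4, h2=13; 4 taken → place at 0.
142 hashes to 4, h2=15; 4 taken → place at 2.
724 hashes to 2, h2=5; 2,7 taken → place at 12.
Table: [108, -, 142, 431, 584, -, -, 482, -, -, -, -, 724, -, -, -, -]

6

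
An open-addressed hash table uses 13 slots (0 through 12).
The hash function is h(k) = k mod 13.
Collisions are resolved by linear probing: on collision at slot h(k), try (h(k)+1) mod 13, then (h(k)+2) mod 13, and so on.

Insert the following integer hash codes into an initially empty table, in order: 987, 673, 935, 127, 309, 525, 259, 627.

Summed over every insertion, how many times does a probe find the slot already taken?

9

987 hashes to 12; slot 12 is free -> place at 12.
673 hashes to 10; slot 10 is free -> place at 10.
935 hashes to 12; 12 taken -> place at 0.
127 hashes to 10; 10 taken -> place at 11.
309 hashes to 10; 10,11,12,0 taken -> place at 1.
525 hashes to 5; slot 5 is free -> place at 5.
259 hashes to 12; 12,0,1 taken -> place at 2.
627 hashes to 3; slot 3 is free -> place at 3.
Table: [935, 309, 259, 627, —, 525, —, —, —, —, 673, 127, 987]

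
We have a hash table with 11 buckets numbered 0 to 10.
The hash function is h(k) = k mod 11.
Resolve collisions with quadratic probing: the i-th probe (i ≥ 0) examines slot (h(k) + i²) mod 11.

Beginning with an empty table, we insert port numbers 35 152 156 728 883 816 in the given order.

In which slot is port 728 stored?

6

35 hashes to 2; slot 2 is free => place at 2.
152 hashes to 9; slot 9 is free => place at 9.
156 hashes to 2; 2 taken => place at 3.
728 hashes to 2; 2,3 taken => place at 6.
883 hashes to 3; 3 taken => place at 4.
816 hashes to 2; 2,3,6 taken => place at 0.
Table: [816, ∅, 35, 156, 883, ∅, 728, ∅, ∅, 152, ∅]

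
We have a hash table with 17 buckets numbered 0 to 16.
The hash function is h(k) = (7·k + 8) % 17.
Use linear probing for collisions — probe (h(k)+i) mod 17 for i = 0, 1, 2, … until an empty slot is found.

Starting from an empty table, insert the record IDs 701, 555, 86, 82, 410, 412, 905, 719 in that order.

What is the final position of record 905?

Insert 701: h=2, slot 2 empty → index 2.
Insert 555: h=0, slot 0 empty → index 0.
Insert 86: h=15, slot 15 empty → index 15.
Insert 82: h=4, slot 4 empty → index 4.
Insert 410: h=5, slot 5 empty → index 5.
Insert 412: h=2, slot 2 occupied → index 3.
Insert 905: h=2, slots 2,3,4,5 occupied → index 6.
Insert 719: h=9, slot 9 empty → index 9.
Table: [555, ∅, 701, 412, 82, 410, 905, ∅, ∅, 719, ∅, ∅, ∅, ∅, ∅, 86, ∅]

6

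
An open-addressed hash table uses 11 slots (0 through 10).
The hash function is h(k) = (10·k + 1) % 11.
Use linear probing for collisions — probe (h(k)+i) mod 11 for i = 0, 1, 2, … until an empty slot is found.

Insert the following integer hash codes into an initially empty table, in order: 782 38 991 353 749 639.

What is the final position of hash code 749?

3

Insert 782: h=0, slot 0 empty -> index 0.
Insert 38: h=7, slot 7 empty -> index 7.
Insert 991: h=0, slot 0 occupied -> index 1.
Insert 353: h=0, slots 0,1 occupied -> index 2.
Insert 749: h=0, slots 0,1,2 occupied -> index 3.
Insert 639: h=0, slots 0,1,2,3 occupied -> index 4.
Table: [782, 991, 353, 749, 639, _, _, 38, _, _, _]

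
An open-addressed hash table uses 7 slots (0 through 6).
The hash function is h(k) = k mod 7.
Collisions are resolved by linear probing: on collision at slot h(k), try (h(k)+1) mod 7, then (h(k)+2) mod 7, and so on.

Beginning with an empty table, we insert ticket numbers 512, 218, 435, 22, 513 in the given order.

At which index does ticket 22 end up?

512 hashes to 1; slot 1 is free => place at 1.
218 hashes to 1; 1 taken => place at 2.
435 hashes to 1; 1,2 taken => place at 3.
22 hashes to 1; 1,2,3 taken => place at 4.
513 hashes to 2; 2,3,4 taken => place at 5.
Table: [_, 512, 218, 435, 22, 513, _]

4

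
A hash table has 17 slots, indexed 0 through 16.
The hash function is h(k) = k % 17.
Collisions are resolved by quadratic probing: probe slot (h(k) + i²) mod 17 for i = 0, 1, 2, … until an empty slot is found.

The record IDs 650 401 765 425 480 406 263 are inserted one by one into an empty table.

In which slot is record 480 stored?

650: h=4 → slot 4
401: h=10 → slot 10
765: h=0 → slot 0
425: h=0, probe 0,1 → slot 1
480: h=4, probe 4,5 → slot 5
406: h=15 → slot 15
263: h=8 → slot 8
Table: [765, 425, ., ., 650, 480, ., ., 263, ., 401, ., ., ., ., 406, .]

5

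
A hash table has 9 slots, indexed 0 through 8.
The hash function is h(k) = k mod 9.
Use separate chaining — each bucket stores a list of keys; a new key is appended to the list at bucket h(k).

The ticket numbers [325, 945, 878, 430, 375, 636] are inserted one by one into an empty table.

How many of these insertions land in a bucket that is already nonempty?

1

Insert 325: h=1, bucket 1 empty -> new chain.
Insert 945: h=0, bucket 0 empty -> new chain.
Insert 878: h=5, bucket 5 empty -> new chain.
Insert 430: h=7, bucket 7 empty -> new chain.
Insert 375: h=6, bucket 6 empty -> new chain.
Insert 636: h=6, bucket 6 nonempty -> append to chain.
Final buckets:
0: 945
1: 325
2: ∅
3: ∅
4: ∅
5: 878
6: 375 -> 636
7: 430
8: ∅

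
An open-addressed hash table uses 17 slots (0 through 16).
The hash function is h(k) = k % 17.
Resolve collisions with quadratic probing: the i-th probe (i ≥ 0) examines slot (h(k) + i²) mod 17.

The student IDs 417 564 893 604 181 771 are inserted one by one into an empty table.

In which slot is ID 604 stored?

417 hashes to 9; slot 9 is free -> place at 9.
564 hashes to 3; slot 3 is free -> place at 3.
893 hashes to 9; 9 taken -> place at 10.
604 hashes to 9; 9,10 taken -> place at 13.
181 hashes to 11; slot 11 is free -> place at 11.
771 hashes to 6; slot 6 is free -> place at 6.
Table: [—, —, —, 564, —, —, 771, —, —, 417, 893, 181, —, 604, —, —, —]

13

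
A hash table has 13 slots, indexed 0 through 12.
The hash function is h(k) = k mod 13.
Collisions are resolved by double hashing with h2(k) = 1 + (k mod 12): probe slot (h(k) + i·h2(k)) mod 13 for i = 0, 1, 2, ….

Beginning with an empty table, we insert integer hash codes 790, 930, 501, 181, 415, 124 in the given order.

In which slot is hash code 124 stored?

9

790: h=10 => slot 10
930: h=7 => slot 7
501: h=7, h2=10, probe 7,4 => slot 4
181: h=12 => slot 12
415: h=12, h2=8, probe 12,7,2 => slot 2
124: h=7, h2=5, probe 7,12,4,9 => slot 9
Table: [∅, ∅, 415, ∅, 501, ∅, ∅, 930, ∅, 124, 790, ∅, 181]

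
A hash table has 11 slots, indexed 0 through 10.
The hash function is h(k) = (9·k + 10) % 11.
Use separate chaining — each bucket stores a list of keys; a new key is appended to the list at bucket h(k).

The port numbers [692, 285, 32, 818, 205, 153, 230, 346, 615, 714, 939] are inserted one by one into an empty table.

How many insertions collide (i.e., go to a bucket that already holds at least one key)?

7

Insert 692: h=1, bucket 1 empty → new chain.
Insert 285: h=1, bucket 1 nonempty → append to chain.
Insert 32: h=1, bucket 1 nonempty → append to chain.
Insert 818: h=2, bucket 2 empty → new chain.
Insert 205: h=7, bucket 7 empty → new chain.
Insert 153: h=1, bucket 1 nonempty → append to chain.
Insert 230: h=1, bucket 1 nonempty → append to chain.
Insert 346: h=0, bucket 0 empty → new chain.
Insert 615: h=1, bucket 1 nonempty → append to chain.
Insert 714: h=1, bucket 1 nonempty → append to chain.
Insert 939: h=2, bucket 2 nonempty → append to chain.
Final buckets:
0: 346
1: 692 -> 285 -> 32 -> 153 -> 230 -> 615 -> 714
2: 818 -> 939
3: -
4: -
5: -
6: -
7: 205
8: -
9: -
10: -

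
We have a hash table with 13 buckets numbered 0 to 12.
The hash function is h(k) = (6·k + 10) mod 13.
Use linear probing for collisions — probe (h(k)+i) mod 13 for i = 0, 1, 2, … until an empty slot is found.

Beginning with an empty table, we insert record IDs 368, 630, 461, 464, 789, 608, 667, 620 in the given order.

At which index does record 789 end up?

368 hashes to 8; slot 8 is free => place at 8.
630 hashes to 7; slot 7 is free => place at 7.
461 hashes to 7; 7,8 taken => place at 9.
464 hashes to 12; slot 12 is free => place at 12.
789 hashes to 12; 12 taken => place at 0.
608 hashes to 5; slot 5 is free => place at 5.
667 hashes to 8; 8,9 taken => place at 10.
620 hashes to 12; 12,0 taken => place at 1.
Table: [789, 620, _, _, _, 608, _, 630, 368, 461, 667, _, 464]

0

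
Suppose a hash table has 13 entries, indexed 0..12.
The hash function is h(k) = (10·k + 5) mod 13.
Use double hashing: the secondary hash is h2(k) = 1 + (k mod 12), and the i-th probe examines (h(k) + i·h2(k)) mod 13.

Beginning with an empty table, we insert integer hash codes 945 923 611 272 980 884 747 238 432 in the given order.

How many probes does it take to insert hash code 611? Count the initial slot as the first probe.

Insert 945: h=4, slot 4 empty → index 4.
Insert 923: h=5, slot 5 empty → index 5.
Insert 611: h=5, h2=12, slots 5,4 occupied → index 3.
Insert 272: h=8, slot 8 empty → index 8.
Insert 980: h=3, h2=9, slot 3 occupied → index 12.
Insert 884: h=5, h2=9, slot 5 occupied → index 1.
Insert 747: h=0, slot 0 empty → index 0.
Insert 238: h=6, slot 6 empty → index 6.
Insert 432: h=9, slot 9 empty → index 9.
Table: [747, 884, ., 611, 945, 923, 238, ., 272, 432, ., ., 980]

3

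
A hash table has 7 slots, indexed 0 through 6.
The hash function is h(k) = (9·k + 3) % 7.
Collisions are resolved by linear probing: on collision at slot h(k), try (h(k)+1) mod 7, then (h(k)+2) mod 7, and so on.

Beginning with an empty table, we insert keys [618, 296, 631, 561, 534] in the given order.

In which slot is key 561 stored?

618: h=0 -> slot 0
296: h=0, probe 0,1 -> slot 1
631: h=5 -> slot 5
561: h=5, probe 5,6 -> slot 6
534: h=0, probe 0,1,2 -> slot 2
Table: [618, 296, 534, —, —, 631, 561]

6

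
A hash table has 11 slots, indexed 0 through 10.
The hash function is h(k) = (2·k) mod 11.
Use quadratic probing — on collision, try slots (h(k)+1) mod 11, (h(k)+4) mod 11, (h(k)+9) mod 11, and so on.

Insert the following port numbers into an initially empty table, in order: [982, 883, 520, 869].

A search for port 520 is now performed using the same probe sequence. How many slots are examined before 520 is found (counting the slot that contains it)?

3

982: h=6 -> slot 6
883: h=6, probe 6,7 -> slot 7
520: h=6, probe 6,7,10 -> slot 10
869: h=0 -> slot 0
Table: [869, -, -, -, -, -, 982, 883, -, -, 520]
Lookup 520: h=6, probe 6,7,10 → found at 10.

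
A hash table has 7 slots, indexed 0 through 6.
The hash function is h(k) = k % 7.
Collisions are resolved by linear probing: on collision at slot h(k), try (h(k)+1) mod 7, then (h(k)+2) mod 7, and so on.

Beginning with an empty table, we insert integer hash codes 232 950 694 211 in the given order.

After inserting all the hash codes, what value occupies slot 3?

232: h=1 → slot 1
950: h=5 → slot 5
694: h=1, probe 1,2 → slot 2
211: h=1, probe 1,2,3 → slot 3
Table: [—, 232, 694, 211, —, 950, —]

211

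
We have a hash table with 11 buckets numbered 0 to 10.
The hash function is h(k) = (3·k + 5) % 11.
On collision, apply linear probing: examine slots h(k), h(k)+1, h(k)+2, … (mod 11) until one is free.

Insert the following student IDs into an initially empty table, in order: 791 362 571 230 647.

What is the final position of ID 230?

791: h=2 → slot 2
362: h=2, probe 2,3 → slot 3
571: h=2, probe 2,3,4 → slot 4
230: h=2, probe 2,3,4,5 → slot 5
647: h=10 → slot 10
Table: [_, _, 791, 362, 571, 230, _, _, _, _, 647]

5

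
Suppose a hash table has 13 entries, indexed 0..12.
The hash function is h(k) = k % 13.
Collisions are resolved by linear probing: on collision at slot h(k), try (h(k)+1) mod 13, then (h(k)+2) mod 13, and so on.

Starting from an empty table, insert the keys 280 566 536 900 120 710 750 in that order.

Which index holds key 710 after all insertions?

280 hashes to 7; slot 7 is free => place at 7.
566 hashes to 7; 7 taken => place at 8.
536 hashes to 3; slot 3 is free => place at 3.
900 hashes to 3; 3 taken => place at 4.
120 hashes to 3; 3,4 taken => place at 5.
710 hashes to 8; 8 taken => place at 9.
750 hashes to 9; 9 taken => place at 10.
Table: [_, _, _, 536, 900, 120, _, 280, 566, 710, 750, _, _]

9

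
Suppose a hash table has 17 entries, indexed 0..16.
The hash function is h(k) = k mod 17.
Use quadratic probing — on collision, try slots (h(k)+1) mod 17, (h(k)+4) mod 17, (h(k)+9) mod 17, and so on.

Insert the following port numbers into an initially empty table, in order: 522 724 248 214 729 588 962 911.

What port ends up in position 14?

522 hashes to 12; slot 12 is free -> place at 12.
724 hashes to 10; slot 10 is free -> place at 10.
248 hashes to 10; 10 taken -> place at 11.
214 hashes to 10; 10,11 taken -> place at 14.
729 hashes to 15; slot 15 is free -> place at 15.
588 hashes to 10; 10,11,14 taken -> place at 2.
962 hashes to 10; 10,11,14,2 taken -> place at 9.
911 hashes to 10; 10,11,14,2,9 taken -> place at 1.
Table: [∅, 911, 588, ∅, ∅, ∅, ∅, ∅, ∅, 962, 724, 248, 522, ∅, 214, 729, ∅]

214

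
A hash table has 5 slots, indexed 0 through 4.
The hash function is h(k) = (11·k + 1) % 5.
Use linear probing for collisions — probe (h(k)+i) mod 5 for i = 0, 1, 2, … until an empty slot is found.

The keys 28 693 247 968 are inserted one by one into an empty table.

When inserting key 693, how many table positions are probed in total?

28 hashes to 4; slot 4 is free -> place at 4.
693 hashes to 4; 4 taken -> place at 0.
247 hashes to 3; slot 3 is free -> place at 3.
968 hashes to 4; 4,0 taken -> place at 1.
Table: [693, 968, _, 247, 28]

2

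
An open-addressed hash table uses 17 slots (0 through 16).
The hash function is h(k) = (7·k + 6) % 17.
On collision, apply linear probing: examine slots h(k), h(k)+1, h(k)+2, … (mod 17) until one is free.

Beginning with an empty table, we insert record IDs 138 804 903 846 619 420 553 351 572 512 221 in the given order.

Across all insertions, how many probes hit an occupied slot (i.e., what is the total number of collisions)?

Insert 138: h=3, slot 3 empty -> index 3.
Insert 804: h=7, slot 7 empty -> index 7.
Insert 903: h=3, slot 3 occupied -> index 4.
Insert 846: h=12, slot 12 empty -> index 12.
Insert 619: h=4, slot 4 occupied -> index 5.
Insert 420: h=5, slot 5 occupied -> index 6.
Insert 553: h=1, slot 1 empty -> index 1.
Insert 351: h=15, slot 15 empty -> index 15.
Insert 572: h=15, slot 15 occupied -> index 16.
Insert 512: h=3, slots 3,4,5,6,7 occupied -> index 8.
Insert 221: h=6, slots 6,7,8 occupied -> index 9.
Table: [., 553, ., 138, 903, 619, 420, 804, 512, 221, ., ., 846, ., ., 351, 572]

12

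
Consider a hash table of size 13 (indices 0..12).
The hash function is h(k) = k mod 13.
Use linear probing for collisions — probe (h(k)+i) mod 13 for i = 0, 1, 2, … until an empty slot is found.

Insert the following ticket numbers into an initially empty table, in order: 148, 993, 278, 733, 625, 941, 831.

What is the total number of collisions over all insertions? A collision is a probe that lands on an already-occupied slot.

148: h=5 → slot 5
993: h=5, probe 5,6 → slot 6
278: h=5, probe 5,6,7 → slot 7
733: h=5, probe 5,6,7,8 → slot 8
625: h=1 → slot 1
941: h=5, probe 5,6,7,8,9 → slot 9
831: h=12 → slot 12
Table: [∅, 625, ∅, ∅, ∅, 148, 993, 278, 733, 941, ∅, ∅, 831]

10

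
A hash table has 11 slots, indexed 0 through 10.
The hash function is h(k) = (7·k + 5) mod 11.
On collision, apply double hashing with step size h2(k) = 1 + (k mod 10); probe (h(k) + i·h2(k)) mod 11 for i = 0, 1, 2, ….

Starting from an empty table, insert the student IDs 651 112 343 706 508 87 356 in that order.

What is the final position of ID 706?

651 hashes to 8; slot 8 is free => place at 8.
112 hashes to 8, h2=3; 8 taken => place at 0.
343 hashes to 8, h2=4; 8 taken => place at 1.
706 hashes to 8, h2=7; 8 taken => place at 4.
508 hashes to 8, h2=9; 8 taken => place at 6.
87 hashes to 9; slot 9 is free => place at 9.
356 hashes to 0, h2=7; 0 taken => place at 7.
Table: [112, 343, —, —, 706, —, 508, 356, 651, 87, —]

4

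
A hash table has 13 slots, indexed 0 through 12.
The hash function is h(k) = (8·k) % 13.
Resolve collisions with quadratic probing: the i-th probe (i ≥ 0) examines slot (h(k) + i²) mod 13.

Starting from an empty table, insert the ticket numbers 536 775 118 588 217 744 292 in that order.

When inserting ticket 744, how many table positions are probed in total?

536: h=11 => slot 11
775: h=12 => slot 12
118: h=8 => slot 8
588: h=11, probe 11,12,2 => slot 2
217: h=7 => slot 7
744: h=11, probe 11,12,2,7,1 => slot 1
292: h=9 => slot 9
Table: [∅, 744, 588, ∅, ∅, ∅, ∅, 217, 118, 292, ∅, 536, 775]

5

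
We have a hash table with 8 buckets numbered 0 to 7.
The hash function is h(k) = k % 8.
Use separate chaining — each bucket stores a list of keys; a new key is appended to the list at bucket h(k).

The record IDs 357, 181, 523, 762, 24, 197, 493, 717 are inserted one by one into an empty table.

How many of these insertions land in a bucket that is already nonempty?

357 -> bucket 5
181 -> bucket 5 (collision)
523 -> bucket 3
762 -> bucket 2
24 -> bucket 0
197 -> bucket 5 (collision)
493 -> bucket 5 (collision)
717 -> bucket 5 (collision)
Final buckets:
0: 24
1: —
2: 762
3: 523
4: —
5: 357 -> 181 -> 197 -> 493 -> 717
6: —
7: —

4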